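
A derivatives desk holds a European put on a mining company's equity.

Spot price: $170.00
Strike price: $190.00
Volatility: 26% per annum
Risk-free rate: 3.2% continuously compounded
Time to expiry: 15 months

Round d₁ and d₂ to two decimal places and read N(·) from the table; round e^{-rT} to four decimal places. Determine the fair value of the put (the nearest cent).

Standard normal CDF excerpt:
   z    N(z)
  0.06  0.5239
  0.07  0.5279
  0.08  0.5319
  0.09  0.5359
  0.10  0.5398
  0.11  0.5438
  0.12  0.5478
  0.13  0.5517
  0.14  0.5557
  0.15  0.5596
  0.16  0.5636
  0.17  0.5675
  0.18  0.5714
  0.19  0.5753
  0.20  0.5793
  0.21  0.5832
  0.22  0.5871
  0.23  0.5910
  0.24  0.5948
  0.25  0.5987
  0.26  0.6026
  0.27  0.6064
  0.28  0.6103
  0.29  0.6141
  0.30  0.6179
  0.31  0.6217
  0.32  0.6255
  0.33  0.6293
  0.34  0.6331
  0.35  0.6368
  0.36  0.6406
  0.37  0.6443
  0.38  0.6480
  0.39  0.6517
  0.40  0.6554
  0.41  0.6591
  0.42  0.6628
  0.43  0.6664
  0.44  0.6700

$27.20

σ√T = 0.26·√1.25 = 0.2907
d₁ = [ln(170/190) + (0.032 + 0.26²/2)·1.25] / 0.2907 = [-0.1112 + 0.0822] / 0.2907 = -0.0997 which rounds to -0.10
d₂ = d₁ − σ√T = -0.0997 − 0.2907 = -0.3904 which rounds to -0.39
exp(−rT) = exp(−0.032·1.25) = 0.9608
P = 190·0.9608·N(0.39) − 170·N(0.10) = 190·0.9608·0.6517 − 170·0.5398 = 118.9691 − 91.7660 = 27.2031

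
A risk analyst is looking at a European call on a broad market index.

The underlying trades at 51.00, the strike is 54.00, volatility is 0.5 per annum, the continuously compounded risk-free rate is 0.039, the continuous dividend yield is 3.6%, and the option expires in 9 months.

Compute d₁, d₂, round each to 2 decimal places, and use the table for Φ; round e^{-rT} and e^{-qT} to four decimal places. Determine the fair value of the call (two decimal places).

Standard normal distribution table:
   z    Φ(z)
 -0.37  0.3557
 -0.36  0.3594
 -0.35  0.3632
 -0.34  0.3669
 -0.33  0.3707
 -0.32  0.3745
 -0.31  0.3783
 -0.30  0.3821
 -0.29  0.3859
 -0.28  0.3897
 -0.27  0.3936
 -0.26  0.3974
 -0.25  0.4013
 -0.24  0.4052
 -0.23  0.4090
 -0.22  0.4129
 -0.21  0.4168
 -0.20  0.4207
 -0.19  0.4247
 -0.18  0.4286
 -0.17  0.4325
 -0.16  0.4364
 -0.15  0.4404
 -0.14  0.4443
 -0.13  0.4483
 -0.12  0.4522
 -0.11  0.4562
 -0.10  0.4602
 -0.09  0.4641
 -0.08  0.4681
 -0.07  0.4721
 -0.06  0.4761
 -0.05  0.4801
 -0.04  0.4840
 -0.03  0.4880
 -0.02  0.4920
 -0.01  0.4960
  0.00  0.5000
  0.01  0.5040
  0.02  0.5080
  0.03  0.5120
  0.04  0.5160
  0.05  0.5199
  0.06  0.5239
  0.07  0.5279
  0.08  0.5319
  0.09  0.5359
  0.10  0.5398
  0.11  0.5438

7.36

σ√T = 0.5·√0.75 = 0.4330
d₁ = [ln(51/54) + (0.039 − 0.036 + 0.5²/2)·0.75] / 0.4330 = [-0.0572 + 0.0960] / 0.4330 = 0.0897 → 0.09
d₂ = d₁ − σ√T = 0.0897 − 0.4330 = -0.3433 → -0.34
exp(−qT) = exp(−0.036·0.75) = 0.9734;  exp(−rT) = exp(−0.039·0.75) = 0.9712
N(d₁) = N(0.09) = 0.5359;  N(d₂) = N(-0.34) = 0.3669
C = 51·0.9734·0.5359 − 54·0.9712·0.3669 = 26.6039 − 19.2420 = 7.3619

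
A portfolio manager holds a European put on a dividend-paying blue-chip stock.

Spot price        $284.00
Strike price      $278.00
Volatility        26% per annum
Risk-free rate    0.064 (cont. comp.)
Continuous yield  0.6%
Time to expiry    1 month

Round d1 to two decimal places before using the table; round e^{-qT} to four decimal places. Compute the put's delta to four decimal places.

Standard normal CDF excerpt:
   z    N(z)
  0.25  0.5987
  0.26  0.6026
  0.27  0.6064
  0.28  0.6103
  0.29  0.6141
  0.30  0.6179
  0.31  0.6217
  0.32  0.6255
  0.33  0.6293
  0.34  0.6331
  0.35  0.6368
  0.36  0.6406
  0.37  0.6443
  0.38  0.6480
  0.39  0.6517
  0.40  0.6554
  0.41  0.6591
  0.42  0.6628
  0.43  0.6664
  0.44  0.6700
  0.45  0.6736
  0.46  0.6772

T = 0.08333;  σ√T = 0.0751
d₁ = [ln(284/278) + (0.064 − 0.006 + 0.26²/2)·0.08333] / 0.0751 = [0.0214 + 0.0077] / 0.0751 = 0.3864 which rounds to 0.39
N(d₁) = N(0.39) = 0.6517
Δ_put = exp(−qT)·(N(d₁) − 1) = 0.9995·(0.6517 − 1) = -0.3481

-0.3481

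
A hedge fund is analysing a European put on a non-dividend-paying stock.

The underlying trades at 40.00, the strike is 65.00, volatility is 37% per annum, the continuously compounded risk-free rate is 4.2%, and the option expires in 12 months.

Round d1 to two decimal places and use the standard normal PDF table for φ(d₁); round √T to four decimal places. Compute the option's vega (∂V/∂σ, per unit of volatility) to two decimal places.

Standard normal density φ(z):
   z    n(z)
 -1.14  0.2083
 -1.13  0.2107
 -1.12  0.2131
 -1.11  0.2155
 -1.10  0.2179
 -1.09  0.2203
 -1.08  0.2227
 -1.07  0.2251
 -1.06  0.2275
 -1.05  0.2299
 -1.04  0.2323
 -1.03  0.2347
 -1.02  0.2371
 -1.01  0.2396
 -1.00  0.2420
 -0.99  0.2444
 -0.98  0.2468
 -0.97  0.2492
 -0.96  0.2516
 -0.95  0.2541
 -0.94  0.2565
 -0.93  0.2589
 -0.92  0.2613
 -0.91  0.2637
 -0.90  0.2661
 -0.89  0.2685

σ√T = 0.37·√1 = 0.3700
d₁ = [ln(40/65) + (0.042 + ½·0.37²)·1] / (σ√T) = (-0.4855 + 0.1104) / 0.3700 = -1.0137 ⇒ -1.01
√T = √1 = 1.0000
φ(d₁) = φ(-1.01) = 0.2396
vega = S·φ(d₁)·√T = 40·0.2396·1.0000 = 9.5840
(Vega is the same for a European call and put with the same parameters.)

9.58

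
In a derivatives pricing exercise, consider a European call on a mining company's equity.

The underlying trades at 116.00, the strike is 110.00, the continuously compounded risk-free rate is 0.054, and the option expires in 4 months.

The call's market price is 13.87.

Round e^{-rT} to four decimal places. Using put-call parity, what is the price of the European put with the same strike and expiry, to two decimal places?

5.91

e^(−rT) = e^(−0.054·0.3333) = 0.9822
Put-call parity: C − P = S − K·e^(−rT) = 116 − 110·0.9822 = 116 − 108.0420 = 7.9580
P = C − (C − P) = 13.87 − (7.9580) = 5.9120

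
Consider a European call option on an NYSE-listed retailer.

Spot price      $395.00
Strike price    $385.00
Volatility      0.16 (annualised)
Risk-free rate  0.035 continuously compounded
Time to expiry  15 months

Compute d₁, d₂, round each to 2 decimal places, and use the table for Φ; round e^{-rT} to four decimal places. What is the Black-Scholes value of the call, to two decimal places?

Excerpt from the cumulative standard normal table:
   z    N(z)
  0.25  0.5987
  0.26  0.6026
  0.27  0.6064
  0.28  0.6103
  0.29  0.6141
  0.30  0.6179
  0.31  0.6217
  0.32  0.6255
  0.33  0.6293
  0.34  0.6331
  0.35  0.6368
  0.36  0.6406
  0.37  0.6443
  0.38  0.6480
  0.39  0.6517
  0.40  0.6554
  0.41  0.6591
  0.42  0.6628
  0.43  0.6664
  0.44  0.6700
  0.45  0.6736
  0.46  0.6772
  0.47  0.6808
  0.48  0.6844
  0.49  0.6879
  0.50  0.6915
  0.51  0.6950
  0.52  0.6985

σ√T = 0.16·√1.25 = 0.1789
d₁ = [ln(395/385) + (0.035 + ½·0.16²)·1.25] / (σ√T) = (0.0256 + 0.0598) / 0.1789 = 0.4774 ⇒ 0.48
d₂ = 0.4774 − 0.1789 = 0.2985 ⇒ 0.30
exp(−rT) = exp(−0.035·1.25) = 0.9572
C = 395·N(0.48) − 385·0.9572·N(0.30) = 395·0.6844 − 385·0.9572·0.6179 = 270.3380 − 227.7097 = 42.6283

$42.63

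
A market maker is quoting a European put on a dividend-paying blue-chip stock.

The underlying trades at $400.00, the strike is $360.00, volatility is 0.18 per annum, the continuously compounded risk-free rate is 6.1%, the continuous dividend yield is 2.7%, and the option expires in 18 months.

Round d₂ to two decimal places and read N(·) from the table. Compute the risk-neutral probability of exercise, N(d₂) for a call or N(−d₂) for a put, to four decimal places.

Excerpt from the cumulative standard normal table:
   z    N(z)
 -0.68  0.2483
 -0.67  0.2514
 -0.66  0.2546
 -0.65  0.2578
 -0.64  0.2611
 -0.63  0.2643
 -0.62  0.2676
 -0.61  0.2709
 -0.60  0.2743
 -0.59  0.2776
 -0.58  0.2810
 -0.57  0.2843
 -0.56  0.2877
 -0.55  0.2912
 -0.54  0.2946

T = 1.5;  σ√T = 0.2205
d₁ = [ln(400/360) + (0.061 − 0.027 + 0.18²/2)·1.5] / 0.2205 = [0.1054 + 0.0753] / 0.2205 = 0.8195 ≈ 0.82
d₂ = d₁ − σ√T = 0.8195 − 0.2205 = 0.5990 ≈ 0.60
Pr(exercise) under Q = N(−d₂) = N(-0.60) = 0.2743

0.2743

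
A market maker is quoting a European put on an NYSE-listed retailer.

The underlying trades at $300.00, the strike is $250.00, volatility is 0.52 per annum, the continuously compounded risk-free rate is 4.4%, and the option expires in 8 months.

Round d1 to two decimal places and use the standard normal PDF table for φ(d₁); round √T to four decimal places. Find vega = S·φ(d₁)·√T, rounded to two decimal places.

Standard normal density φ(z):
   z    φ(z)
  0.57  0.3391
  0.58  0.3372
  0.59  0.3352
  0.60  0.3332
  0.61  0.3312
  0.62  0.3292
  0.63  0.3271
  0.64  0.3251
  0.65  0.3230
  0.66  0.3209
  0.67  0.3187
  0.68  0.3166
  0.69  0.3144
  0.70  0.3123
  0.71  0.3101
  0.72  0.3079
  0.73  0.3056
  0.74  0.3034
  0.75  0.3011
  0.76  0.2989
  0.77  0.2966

75.96

T = 0.6667;  σ√T = 0.4246
d₁ = [ln(300/250) + (0.044 + ½·0.52²)·0.6667] / (σ√T) = (0.1823 + 0.1195) / 0.4246 = 0.7108 which rounds to 0.71
√T = √0.6667 = 0.8165
φ(d₁) = φ(0.71) = 0.3101
vega = S·φ(d₁)·√T = 300·0.3101·0.8165 = 75.9590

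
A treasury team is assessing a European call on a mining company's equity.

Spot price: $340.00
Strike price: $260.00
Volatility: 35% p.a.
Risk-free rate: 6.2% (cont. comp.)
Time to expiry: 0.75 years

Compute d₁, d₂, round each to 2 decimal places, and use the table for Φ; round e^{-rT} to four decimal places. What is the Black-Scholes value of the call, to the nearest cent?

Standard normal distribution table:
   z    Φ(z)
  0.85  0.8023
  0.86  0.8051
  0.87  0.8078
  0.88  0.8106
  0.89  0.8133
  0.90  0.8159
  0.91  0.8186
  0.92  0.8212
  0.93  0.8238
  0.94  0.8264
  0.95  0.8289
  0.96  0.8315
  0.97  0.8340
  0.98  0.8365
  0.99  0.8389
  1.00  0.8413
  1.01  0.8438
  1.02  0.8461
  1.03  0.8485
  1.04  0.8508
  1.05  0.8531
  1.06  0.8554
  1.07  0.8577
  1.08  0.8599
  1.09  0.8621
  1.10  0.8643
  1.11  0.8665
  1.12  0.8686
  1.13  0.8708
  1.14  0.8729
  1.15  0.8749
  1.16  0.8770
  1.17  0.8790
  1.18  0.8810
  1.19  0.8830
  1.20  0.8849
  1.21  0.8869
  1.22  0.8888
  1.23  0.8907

$98.36

σ√T = 0.35·√0.75 = 0.3031
d₁ = [ln(340/260) + (0.062 + ½·0.35²)·0.75] / (σ√T) = (0.2683 + 0.0924) / 0.3031 = 1.1900 ≈ 1.19
d₂ = 1.1900 − 0.3031 = 0.8869 ≈ 0.89
e^(−rT) = e^(−0.062·0.75) = 0.9546
C = 340·N(1.19) − 260·0.9546·N(0.89) = 340·0.8830 − 260·0.9546·0.8133 = 300.2200 − 201.8578 = 98.3622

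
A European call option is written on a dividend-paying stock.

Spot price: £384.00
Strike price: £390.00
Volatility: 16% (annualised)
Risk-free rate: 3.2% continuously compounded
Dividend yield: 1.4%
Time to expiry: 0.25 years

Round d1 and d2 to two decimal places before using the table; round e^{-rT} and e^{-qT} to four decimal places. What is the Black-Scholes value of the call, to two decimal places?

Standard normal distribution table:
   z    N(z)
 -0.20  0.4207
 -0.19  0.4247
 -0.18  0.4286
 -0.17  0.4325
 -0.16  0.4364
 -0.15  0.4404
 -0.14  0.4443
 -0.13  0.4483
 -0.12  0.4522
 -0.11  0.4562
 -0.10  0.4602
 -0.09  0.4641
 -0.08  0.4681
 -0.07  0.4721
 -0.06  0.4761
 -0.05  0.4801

£10.28

σ√T = 0.16 × 0.5000 = 0.0800
d₁ = [ln(384/390) + (0.032 − 0.014 + 0.16²/2)·0.25] / 0.0800 = [-0.0155 + 0.0077] / 0.0800 = -0.0976 → -0.10
d₂ = d₁ − σ√T = -0.0976 − 0.0800 = -0.1776 → -0.18
exp(−qT) = exp(−0.014·0.25) = 0.9965;  exp(−rT) = exp(−0.032·0.25) = 0.9920
N(d₁) = N(-0.10) = 0.4602;  N(d₂) = N(-0.18) = 0.4286
C = 384·0.9965·0.4602 − 390·0.9920·0.4286 = 176.0983 − 165.8168 = 10.2815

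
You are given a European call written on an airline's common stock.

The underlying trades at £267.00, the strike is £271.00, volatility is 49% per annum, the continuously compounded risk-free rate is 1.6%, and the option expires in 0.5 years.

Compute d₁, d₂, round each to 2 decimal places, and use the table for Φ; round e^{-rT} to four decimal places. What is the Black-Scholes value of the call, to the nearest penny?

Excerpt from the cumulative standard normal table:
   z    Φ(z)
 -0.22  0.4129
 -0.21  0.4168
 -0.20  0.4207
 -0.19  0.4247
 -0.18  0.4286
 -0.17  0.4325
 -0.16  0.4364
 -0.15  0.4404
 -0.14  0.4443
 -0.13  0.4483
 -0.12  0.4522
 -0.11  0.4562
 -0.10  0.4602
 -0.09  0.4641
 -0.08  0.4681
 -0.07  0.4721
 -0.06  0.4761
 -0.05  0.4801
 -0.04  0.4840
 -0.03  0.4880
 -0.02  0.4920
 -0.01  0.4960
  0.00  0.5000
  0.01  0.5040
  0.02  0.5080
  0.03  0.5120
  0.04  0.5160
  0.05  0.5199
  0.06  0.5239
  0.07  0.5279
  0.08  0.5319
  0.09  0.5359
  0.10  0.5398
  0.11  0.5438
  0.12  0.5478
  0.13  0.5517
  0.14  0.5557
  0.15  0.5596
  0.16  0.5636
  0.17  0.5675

T = 0.5;  σ√T = 0.3465
d₁ = [ln(267/271) + (0.016 + 0.49²/2)·0.5] / 0.3465 = [-0.0149 + 0.0680] / 0.3465 = 0.1534 → 0.15
d₂ = d₁ − σ√T = 0.1534 − 0.3465 = -0.1931 → -0.19
exp(−rT) = exp(−0.016·0.5) = 0.9920
N(d₁) = N(0.15) = 0.5596;  N(d₂) = N(-0.19) = 0.4247
C = 267·0.5596 − 271·0.9920·0.4247 = 149.4132 − 114.1730 = 35.2402

£35.24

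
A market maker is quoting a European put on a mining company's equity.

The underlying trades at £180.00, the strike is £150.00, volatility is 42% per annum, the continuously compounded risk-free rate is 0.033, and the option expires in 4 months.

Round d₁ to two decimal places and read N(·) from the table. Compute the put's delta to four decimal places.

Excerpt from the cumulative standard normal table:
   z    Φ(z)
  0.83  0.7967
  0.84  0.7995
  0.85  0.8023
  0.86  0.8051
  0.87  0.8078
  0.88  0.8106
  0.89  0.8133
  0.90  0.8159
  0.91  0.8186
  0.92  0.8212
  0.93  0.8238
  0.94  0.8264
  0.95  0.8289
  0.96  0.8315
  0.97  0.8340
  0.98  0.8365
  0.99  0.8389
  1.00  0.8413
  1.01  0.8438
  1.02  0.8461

-0.1788

T = 0.3333;  σ√T = 0.2425
d₁ = [ln(180/150) + (0.033 + 0.42²/2)·0.3333] / 0.2425 = [0.1823 + 0.0404] / 0.2425 = 0.9185 → 0.92
N(d₁) = N(0.92) = 0.8212
Δ_put = N(d₁) − 1 = 0.8212 − 1 = -0.1788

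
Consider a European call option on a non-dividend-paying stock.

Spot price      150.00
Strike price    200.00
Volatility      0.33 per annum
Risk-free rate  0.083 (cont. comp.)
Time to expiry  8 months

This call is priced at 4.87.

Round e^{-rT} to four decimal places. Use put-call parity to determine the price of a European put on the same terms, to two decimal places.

e^(−rT) = e^(−0.083·0.6667) = 0.9462
Put-call parity: C − P = S − K·e^(−rT) = 150 − 200·0.9462 = 150 − 189.2400 = -39.2400
P = C − (C − P) = 4.87 − (-39.2400) = 44.1100

44.11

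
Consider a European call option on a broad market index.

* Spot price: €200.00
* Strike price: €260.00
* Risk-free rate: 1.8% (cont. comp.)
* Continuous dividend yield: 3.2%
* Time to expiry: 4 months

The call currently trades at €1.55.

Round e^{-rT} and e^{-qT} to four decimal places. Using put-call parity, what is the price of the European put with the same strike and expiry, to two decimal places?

€62.11

exp(−qT) = exp(−0.032·0.3333) = 0.9894;  exp(−rT) = exp(−0.018·0.3333) = 0.9940
Put-call parity: C − P = S·e^(−qT) − K·e^(−rT) = 200·0.9894 − 260·0.9940 = 197.8800 − 258.4400 = -60.5600
P = C − (C − P) = 1.55 − (-60.5600) = 62.1100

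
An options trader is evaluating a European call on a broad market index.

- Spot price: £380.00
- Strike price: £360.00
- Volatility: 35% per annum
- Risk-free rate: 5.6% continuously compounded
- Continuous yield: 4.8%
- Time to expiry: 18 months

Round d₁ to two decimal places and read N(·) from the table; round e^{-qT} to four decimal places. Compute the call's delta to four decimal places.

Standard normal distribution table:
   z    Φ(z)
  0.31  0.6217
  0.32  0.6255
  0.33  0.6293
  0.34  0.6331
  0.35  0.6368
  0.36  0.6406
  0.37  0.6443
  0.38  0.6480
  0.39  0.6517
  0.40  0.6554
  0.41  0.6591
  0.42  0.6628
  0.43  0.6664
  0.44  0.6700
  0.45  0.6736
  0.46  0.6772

σ√T = 0.35 × 1.2247 = 0.4287
ln(S/K) + (r − q + σ²/2)T = ln(380/360) + (0.056 − 0.048 + 0.35²/2)·1.5 = 0.0541 + 0.1039 = 0.1579
d₁ = 0.1579 / 0.4287 = 0.3685 which rounds to 0.37
N(d₁) = N(0.37) = 0.6443
Δ_call = e^(−qT)·N(d₁) = 0.9305·0.6443 = 0.5995

0.5995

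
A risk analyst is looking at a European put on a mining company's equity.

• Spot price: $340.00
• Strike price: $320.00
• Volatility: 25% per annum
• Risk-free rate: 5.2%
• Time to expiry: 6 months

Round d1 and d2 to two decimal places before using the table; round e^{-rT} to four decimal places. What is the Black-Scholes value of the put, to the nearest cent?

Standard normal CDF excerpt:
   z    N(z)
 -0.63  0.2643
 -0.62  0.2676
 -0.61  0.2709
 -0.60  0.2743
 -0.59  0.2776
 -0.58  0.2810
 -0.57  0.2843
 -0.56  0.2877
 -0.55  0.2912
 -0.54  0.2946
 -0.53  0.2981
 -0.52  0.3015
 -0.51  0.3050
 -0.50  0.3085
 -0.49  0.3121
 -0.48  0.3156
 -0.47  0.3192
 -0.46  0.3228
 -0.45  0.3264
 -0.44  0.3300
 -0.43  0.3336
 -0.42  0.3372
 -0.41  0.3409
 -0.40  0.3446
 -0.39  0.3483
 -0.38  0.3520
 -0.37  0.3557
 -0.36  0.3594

σ√T = 0.25 × 0.7071 = 0.1768
d₁ = [ln(340/320) + (0.052 + 0.25²/2)·0.5] / 0.1768 = [0.0606 + 0.0416] / 0.1768 = 0.5784 which rounds to 0.58
d₂ = d₁ − σ√T = 0.5784 − 0.1768 = 0.4016 which rounds to 0.40
e^(−rT) = e^(−0.052·0.5) = 0.9743
N(−d₂) = N(-0.40) = 0.3446;  N(−d₁) = N(-0.58) = 0.2810
P = 320·0.9743·0.3446 − 340·0.2810 = 107.4380 − 95.5400 = 11.8980

$11.90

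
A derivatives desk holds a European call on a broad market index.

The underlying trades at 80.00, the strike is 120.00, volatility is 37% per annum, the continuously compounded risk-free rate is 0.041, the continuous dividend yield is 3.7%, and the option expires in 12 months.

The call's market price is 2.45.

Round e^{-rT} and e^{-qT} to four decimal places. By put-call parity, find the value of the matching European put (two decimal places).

40.53

e^(−qT) = e^(−0.037·1) = 0.9637;  e^(−rT) = e^(−0.041·1) = 0.9598
Put-call parity: C − P = S·e^(−qT) − K·e^(−rT) = 80·0.9637 − 120·0.9598 = 77.0960 − 115.1760 = -38.0800
P = C − (C − P) = 2.45 − (-38.0800) = 40.5300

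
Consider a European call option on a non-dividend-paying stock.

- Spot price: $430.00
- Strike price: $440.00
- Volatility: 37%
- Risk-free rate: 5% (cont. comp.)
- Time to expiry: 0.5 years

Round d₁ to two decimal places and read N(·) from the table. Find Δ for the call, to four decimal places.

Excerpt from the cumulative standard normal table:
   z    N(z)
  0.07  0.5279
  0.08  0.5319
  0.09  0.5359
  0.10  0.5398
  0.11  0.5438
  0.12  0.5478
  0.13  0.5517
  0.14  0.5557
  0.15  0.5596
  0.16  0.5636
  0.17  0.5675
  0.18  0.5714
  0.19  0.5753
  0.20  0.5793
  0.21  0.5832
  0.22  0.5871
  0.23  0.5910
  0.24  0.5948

0.5557

σ√T = 0.37 × 0.7071 = 0.2616
d₁ = [ln(430/440) + (0.05 + 0.37²/2)·0.5] / 0.2616 = [-0.0230 + 0.0592] / 0.2616 = 0.1385 → 0.14
N(d₁) = N(0.14) = 0.5557
Δ_call = N(d₁) = 0.5557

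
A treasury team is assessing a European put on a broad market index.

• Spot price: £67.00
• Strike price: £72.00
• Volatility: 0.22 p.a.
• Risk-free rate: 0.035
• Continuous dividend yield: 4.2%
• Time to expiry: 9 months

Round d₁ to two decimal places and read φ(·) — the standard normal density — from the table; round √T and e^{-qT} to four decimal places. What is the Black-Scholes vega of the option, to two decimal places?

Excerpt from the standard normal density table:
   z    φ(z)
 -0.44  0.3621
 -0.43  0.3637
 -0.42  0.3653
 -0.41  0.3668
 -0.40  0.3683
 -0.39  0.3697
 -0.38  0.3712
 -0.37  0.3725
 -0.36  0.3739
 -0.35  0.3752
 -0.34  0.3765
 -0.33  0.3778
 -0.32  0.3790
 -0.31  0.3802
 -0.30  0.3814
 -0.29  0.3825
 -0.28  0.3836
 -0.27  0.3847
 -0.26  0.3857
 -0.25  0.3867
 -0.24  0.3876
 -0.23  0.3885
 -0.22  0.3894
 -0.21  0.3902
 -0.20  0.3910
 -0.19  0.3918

21.38

T = 0.75;  σ√T = 0.1905
d₁ = [ln(67/72) + (0.035 − 0.042 + 0.22²/2)·0.75] / 0.1905 = [-0.0720 + 0.0129] / 0.1905 = -0.3101 which rounds to -0.31
√T = √0.75 = 0.8660
φ(d₁) = φ(-0.31) = 0.3802
e^(−qT) = e^(−0.042·0.75) = 0.9690
vega = S·e^(−qT)·φ(d₁)·√T = 67·0.9690·0.3802·0.8660 = 21.3761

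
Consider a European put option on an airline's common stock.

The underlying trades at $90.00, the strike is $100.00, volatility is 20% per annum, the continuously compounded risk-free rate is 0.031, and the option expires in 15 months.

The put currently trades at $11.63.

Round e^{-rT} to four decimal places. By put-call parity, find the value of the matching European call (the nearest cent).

exp(−rT) = exp(−0.031·1.25) = 0.9620
Put-call parity: C − P = S − K·e^(−rT) = 90 − 100·0.9620 = 90 − 96.2000 = -6.2000
C = P + (C − P) = 11.63 + (-6.2000) = 5.4300

$5.43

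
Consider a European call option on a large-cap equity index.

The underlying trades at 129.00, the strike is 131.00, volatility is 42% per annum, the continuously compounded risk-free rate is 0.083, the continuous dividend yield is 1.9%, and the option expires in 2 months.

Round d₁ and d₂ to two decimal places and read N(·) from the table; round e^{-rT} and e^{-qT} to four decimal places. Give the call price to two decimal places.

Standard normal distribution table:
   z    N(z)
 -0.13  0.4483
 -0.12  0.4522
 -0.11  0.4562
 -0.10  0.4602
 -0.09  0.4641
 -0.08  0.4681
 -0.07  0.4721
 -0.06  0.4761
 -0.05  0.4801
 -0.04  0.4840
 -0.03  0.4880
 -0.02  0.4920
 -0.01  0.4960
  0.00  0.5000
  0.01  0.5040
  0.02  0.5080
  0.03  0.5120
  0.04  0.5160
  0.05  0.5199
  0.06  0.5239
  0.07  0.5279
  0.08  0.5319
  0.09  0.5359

σ√T = 0.42·√0.1667 = 0.1715
d₁ = [ln(129/131) + (0.083 − 0.019 + ½·0.42²)·0.1667] / (σ√T) = (-0.0154 + 0.0254) / 0.1715 = 0.0582 ⇒ 0.06
d₂ = 0.0582 − 0.1715 = -0.1132 ⇒ -0.11
exp(−qT) = exp(−0.019·0.1667) = 0.9968;  exp(−rT) = exp(−0.083·0.1667) = 0.9863
N(d₁) = N(0.06) = 0.5239;  N(d₂) = N(-0.11) = 0.4562
C = 129·0.9968·0.5239 − 131·0.9863·0.4562 = 67.3668 − 58.9435 = 8.4234

8.42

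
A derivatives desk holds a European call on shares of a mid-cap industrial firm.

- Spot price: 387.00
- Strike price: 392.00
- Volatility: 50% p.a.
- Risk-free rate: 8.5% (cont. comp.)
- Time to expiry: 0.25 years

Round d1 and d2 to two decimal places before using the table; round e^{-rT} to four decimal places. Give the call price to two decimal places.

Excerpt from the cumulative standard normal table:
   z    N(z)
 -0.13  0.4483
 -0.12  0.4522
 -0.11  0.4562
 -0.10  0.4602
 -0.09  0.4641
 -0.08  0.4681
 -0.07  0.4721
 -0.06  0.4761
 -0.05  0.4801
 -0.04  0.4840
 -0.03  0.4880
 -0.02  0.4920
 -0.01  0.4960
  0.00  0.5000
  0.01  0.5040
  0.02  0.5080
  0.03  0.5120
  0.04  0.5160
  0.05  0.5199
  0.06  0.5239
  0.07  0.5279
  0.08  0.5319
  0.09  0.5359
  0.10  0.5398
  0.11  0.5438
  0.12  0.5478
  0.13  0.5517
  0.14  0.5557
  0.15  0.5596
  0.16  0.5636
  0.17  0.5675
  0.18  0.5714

σ√T = 0.5 × 0.5000 = 0.2500
d₁ = [ln(387/392) + (0.085 + 0.5²/2)·0.25] / 0.2500 = [-0.0128 + 0.0525] / 0.2500 = 0.1587 which rounds to 0.16
d₂ = d₁ − σ√T = 0.1587 − 0.2500 = -0.0913 which rounds to -0.09
e^(−rT) = e^(−0.085·0.25) = 0.9790
C = 387·N(0.16) − 392·0.9790·N(-0.09) = 387·0.5636 − 392·0.9790·0.4641 = 218.1132 − 178.1067 = 40.0065

40.01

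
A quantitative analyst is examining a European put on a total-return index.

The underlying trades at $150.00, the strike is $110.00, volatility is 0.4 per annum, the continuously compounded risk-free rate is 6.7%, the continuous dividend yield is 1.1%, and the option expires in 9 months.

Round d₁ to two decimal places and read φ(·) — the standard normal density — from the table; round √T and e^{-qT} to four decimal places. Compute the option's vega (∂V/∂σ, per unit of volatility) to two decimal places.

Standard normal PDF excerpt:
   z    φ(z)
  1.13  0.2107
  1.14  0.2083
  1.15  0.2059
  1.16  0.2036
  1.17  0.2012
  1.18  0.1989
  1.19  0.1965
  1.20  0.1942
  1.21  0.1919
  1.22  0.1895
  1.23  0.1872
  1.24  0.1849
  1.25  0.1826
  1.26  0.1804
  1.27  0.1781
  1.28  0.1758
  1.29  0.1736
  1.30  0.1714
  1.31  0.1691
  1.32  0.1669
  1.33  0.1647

25.32

σ√T = 0.4·√0.75 = 0.3464
d₁ = [ln(150/110) + (0.067 − 0.011 + 0.4²/2)·0.75] / 0.3464 = [0.3102 + 0.1020] / 0.3464 = 1.1898 ⇒ 1.19
√T = √0.75 = 0.8660
φ(d₁) = φ(1.19) = 0.1965
e^(−qT) = e^(−0.011·0.75) = 0.9918
vega = S·e^(−qT)·φ(d₁)·√T = 150·0.9918·0.1965·0.8660 = 25.3160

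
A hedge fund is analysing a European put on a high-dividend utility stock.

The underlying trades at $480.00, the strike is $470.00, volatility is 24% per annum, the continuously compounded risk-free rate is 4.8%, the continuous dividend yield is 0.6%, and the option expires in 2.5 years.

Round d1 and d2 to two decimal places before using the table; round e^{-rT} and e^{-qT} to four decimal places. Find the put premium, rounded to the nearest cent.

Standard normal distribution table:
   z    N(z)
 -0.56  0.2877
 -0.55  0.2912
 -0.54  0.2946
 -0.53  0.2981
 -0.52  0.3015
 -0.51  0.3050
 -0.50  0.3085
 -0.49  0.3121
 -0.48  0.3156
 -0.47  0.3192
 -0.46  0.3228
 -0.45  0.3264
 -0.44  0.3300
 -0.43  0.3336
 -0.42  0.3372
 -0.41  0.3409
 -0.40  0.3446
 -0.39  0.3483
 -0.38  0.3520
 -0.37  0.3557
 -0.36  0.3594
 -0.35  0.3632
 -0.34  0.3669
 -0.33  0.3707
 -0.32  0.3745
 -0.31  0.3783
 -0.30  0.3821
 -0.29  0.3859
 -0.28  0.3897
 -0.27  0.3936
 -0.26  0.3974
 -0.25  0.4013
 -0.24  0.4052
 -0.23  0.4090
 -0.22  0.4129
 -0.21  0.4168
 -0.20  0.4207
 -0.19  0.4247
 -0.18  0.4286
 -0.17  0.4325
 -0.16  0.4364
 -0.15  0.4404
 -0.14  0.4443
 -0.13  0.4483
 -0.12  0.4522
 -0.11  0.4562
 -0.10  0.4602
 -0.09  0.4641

σ√T = 0.24 × 1.5811 = 0.3795
d₁ = [ln(480/470) + (0.048 − 0.006 + 0.24²/2)·2.5] / 0.3795 = [0.0211 + 0.1770] / 0.3795 = 0.5219 → 0.52
d₂ = d₁ − σ√T = 0.5219 − 0.3795 = 0.1424 → 0.14
exp(−qT) = exp(−0.006·2.5) = 0.9851;  exp(−rT) = exp(−0.048·2.5) = 0.8869
P = 470·0.8869·N(-0.14) − 480·0.9851·N(-0.52) = 470·0.8869·0.4443 − 480·0.9851·0.3015 = 185.2033 − 142.5637 = 42.6397

$42.64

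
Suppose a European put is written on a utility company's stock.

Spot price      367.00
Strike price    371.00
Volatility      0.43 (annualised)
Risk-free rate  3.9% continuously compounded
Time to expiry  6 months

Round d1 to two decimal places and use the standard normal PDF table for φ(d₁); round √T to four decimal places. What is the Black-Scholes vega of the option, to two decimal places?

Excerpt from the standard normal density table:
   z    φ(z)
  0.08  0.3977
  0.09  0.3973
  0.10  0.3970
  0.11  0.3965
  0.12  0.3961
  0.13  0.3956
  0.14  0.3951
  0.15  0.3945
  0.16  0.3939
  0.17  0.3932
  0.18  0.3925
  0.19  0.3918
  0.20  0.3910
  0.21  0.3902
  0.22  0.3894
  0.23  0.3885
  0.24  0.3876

σ√T = 0.43·√0.5 = 0.3041
d₁ = [ln(367/371) + (0.039 + 0.43²/2)·0.5] / 0.3041 = [-0.0108 + 0.0657] / 0.3041 = 0.1805 ≈ 0.18
√T = √0.5 = 0.7071
φ(d₁) = φ(0.18) = 0.3925
vega = S·φ(d₁)·√T = 367·0.3925·0.7071 = 101.8560
(The call has the same vega.)

101.86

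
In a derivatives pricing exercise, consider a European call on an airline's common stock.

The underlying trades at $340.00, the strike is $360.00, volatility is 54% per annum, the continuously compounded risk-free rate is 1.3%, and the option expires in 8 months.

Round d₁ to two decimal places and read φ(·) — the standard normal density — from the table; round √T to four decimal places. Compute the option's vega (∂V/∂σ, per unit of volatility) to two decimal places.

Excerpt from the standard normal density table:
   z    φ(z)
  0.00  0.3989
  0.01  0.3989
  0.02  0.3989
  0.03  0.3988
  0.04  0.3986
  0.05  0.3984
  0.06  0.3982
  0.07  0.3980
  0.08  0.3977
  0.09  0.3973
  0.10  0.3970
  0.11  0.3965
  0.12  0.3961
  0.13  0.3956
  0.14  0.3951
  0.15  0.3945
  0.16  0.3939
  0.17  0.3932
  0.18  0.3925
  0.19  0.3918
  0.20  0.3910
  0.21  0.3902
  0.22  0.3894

σ√T = 0.54·√0.6667 = 0.4409
d₁ = [ln(340/360) + (0.013 + ½·0.54²)·0.6667] / (σ√T) = (-0.0572 + 0.1059) / 0.4409 = 0.1105 ≈ 0.11
√T = √0.6667 = 0.8165
φ(d₁) = φ(0.11) = 0.3965
vega = S·φ(d₁)·√T = 340·0.3965·0.8165 = 110.0724

110.07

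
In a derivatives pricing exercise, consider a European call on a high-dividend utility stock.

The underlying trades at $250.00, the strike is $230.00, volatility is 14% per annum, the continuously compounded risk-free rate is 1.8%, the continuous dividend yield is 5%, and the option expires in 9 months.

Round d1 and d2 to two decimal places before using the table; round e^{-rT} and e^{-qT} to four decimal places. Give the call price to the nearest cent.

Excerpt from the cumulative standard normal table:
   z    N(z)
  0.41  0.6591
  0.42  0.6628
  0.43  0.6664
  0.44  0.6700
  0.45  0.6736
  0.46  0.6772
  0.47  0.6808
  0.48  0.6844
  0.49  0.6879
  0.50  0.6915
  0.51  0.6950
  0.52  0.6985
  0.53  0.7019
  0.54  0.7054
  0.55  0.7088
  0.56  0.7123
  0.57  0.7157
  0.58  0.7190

T = 0.75;  σ√T = 0.1212
d₁ = [ln(250/230) + (0.018 − 0.05 + ½·0.14²)·0.75] / (σ√T) = (0.0834 − 0.0166) / 0.1212 = 0.5504 which rounds to 0.55
d₂ = 0.5504 − 0.1212 = 0.4291 which rounds to 0.43
exp(−qT) = exp(−0.05·0.75) = 0.9632;  exp(−rT) = exp(−0.018·0.75) = 0.9866
N(d₁) = N(0.55) = 0.7088;  N(d₂) = N(0.43) = 0.6664
C = 250·0.9632·0.7088 − 230·0.9866·0.6664 = 170.6790 − 151.2182 = 19.4609

$19.46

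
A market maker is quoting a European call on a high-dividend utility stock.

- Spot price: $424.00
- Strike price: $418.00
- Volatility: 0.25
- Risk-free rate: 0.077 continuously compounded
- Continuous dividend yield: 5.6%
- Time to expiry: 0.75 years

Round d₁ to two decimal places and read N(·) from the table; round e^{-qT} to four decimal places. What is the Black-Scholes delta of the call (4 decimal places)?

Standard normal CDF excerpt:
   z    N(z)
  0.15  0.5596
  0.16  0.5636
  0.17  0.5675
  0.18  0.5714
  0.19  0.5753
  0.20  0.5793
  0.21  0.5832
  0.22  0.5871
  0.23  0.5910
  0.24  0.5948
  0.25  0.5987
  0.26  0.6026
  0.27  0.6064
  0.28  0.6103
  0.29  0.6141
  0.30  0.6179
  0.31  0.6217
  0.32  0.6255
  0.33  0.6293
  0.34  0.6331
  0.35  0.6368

0.5741

T = 0.75;  σ√T = 0.2165
d₁ = [ln(424/418) + (0.077 − 0.056 + ½·0.25²)·0.75] / (σ√T) = (0.0143 + 0.0392) / 0.2165 = 0.2468 ≈ 0.25
N(d₁) = N(0.25) = 0.5987
Δ_call = exp(−qT)·N(d₁) = 0.9589·0.5987 = 0.5741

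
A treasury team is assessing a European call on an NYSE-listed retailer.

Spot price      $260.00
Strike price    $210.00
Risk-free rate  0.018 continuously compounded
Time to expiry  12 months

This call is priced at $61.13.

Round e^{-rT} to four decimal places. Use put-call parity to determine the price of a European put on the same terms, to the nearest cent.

$7.39

e^(−rT) = e^(−0.018·1) = 0.9822
Put-call parity: C − P = S − K·e^(−rT) = 260 − 210·0.9822 = 260 − 206.2620 = 53.7380
P = C − (C − P) = 61.13 − (53.7380) = 7.3920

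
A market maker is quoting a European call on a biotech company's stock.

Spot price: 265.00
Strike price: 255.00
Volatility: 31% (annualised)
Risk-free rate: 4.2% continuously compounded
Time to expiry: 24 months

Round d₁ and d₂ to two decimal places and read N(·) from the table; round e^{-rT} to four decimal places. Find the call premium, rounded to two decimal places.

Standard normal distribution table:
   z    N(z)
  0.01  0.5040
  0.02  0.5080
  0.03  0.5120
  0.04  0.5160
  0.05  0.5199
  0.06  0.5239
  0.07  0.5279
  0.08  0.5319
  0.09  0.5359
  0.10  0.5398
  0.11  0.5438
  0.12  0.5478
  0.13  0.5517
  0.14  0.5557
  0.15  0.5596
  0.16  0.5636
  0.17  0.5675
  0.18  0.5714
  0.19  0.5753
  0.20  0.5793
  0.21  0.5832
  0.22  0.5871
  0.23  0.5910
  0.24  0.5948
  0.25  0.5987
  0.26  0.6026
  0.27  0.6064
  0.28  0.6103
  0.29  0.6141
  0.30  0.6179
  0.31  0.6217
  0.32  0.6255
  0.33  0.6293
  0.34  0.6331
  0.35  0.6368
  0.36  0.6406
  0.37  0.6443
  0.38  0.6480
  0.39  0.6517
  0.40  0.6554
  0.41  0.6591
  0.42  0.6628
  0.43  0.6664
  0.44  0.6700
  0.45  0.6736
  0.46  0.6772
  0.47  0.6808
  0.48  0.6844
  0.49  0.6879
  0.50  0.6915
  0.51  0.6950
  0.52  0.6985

60.42

σ√T = 0.31 × 1.4142 = 0.4384
d₁ = [ln(265/255) + (0.042 + 0.31²/2)·2] / 0.4384 = [0.0385 + 0.1801] / 0.4384 = 0.4985 ≈ 0.50
d₂ = d₁ − σ√T = 0.4985 − 0.4384 = 0.0601 ≈ 0.06
exp(−rT) = exp(−0.042·2) = 0.9194
C = 265·N(0.50) − 255·0.9194·N(0.06) = 265·0.6915 − 255·0.9194·0.5239 = 183.2475 − 122.8268 = 60.4207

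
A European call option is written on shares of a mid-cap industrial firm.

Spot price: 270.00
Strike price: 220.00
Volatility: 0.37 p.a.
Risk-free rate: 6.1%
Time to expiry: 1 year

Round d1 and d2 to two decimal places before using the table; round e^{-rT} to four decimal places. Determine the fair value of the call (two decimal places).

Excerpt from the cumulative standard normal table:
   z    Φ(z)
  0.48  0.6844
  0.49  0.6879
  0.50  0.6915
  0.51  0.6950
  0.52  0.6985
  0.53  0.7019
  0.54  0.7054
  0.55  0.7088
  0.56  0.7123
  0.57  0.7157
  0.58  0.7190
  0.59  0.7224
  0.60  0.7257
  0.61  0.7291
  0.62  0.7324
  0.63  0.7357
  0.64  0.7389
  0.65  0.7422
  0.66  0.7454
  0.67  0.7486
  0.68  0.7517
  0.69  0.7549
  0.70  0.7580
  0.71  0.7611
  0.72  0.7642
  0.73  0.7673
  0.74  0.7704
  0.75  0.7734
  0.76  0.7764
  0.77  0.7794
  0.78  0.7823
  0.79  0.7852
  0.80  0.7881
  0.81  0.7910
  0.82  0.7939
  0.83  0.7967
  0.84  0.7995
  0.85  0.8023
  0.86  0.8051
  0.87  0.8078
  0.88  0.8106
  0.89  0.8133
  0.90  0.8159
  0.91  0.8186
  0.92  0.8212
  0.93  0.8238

σ√T = 0.37 × 1.0000 = 0.3700
d₁ = [ln(270/220) + (0.061 + 0.37²/2)·1] / 0.3700 = [0.2048 + 0.1295] / 0.3700 = 0.9034 → 0.90
d₂ = d₁ − σ√T = 0.9034 − 0.3700 = 0.5334 → 0.53
exp(−rT) = exp(−0.061·1) = 0.9408
N(d₁) = N(0.90) = 0.8159;  N(d₂) = N(0.53) = 0.7019
C = 270·0.8159 − 220·0.9408·0.7019 = 220.2930 − 145.2765 = 75.0165

75.02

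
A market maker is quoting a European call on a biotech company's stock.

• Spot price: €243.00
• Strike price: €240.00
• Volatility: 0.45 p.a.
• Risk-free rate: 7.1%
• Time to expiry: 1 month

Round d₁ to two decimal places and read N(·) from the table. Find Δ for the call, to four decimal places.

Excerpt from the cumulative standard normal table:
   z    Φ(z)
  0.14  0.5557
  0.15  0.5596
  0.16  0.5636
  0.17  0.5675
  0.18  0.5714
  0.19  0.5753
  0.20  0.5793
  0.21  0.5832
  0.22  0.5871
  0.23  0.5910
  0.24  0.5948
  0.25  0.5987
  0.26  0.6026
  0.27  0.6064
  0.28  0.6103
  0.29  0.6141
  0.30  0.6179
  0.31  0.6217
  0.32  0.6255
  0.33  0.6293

0.5832

T = 0.08333;  σ√T = 0.1299
d₁ = [ln(243/240) + (0.071 + ½·0.45²)·0.08333] / (σ√T) = (0.0124 + 0.0144) / 0.1299 = 0.2061 ⇒ 0.21
N(d₁) = N(0.21) = 0.5832
Δ_call = N(d₁) = 0.5832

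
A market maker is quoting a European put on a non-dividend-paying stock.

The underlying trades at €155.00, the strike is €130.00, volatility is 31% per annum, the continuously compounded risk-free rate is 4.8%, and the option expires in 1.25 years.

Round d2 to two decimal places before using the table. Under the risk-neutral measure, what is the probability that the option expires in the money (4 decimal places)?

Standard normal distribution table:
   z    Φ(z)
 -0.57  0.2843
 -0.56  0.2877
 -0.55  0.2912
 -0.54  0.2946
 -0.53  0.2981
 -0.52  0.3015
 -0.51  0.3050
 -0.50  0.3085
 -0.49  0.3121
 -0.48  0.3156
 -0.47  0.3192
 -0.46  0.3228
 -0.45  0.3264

σ√T = 0.31·√1.25 = 0.3466
ln(S/K) + (r + σ²/2)T = ln(155/130) + (0.048 + 0.31²/2)·1.25 = 0.1759 + 0.1201 = 0.2960
d₁ = 0.2960 / 0.3466 = 0.8539 which rounds to 0.85
d₂ = d₁ − σ√T = 0.8539 − 0.3466 = 0.5073 which rounds to 0.51
Risk-neutral Pr[S_T < K] = N(−d₂) = N(-0.51) = 0.3050

0.3050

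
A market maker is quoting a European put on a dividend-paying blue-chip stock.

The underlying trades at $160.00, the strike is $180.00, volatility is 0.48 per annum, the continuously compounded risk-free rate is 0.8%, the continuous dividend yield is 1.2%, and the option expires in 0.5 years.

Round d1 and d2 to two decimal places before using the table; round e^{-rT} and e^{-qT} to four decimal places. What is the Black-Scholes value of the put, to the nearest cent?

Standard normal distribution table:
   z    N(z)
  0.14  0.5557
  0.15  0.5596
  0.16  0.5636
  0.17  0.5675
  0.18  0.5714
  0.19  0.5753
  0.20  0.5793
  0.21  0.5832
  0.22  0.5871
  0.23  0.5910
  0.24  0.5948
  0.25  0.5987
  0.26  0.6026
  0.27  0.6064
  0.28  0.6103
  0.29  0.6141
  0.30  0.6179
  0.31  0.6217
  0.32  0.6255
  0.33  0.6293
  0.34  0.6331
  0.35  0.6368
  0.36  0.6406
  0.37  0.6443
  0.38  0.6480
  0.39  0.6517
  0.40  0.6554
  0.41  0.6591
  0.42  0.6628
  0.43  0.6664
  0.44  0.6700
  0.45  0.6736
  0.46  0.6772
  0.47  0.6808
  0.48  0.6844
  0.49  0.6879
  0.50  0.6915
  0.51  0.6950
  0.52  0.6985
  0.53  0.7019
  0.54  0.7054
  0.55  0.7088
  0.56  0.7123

$34.35

σ√T = 0.48·√0.5 = 0.3394
d₁ = [ln(160/180) + (0.008 − 0.012 + 0.48²/2)·0.5] / 0.3394 = [-0.1178 + 0.0556] / 0.3394 = -0.1832 → -0.18
d₂ = d₁ − σ√T = -0.1832 − 0.3394 = -0.5226 → -0.52
e^(−qT) = e^(−0.012·0.5) = 0.9940;  e^(−rT) = e^(−0.008·0.5) = 0.9960
N(−d₂) = N(0.52) = 0.6985;  N(−d₁) = N(0.18) = 0.5714
P = 180·0.9960·0.6985 − 160·0.9940·0.5714 = 125.2271 − 90.8755 = 34.3516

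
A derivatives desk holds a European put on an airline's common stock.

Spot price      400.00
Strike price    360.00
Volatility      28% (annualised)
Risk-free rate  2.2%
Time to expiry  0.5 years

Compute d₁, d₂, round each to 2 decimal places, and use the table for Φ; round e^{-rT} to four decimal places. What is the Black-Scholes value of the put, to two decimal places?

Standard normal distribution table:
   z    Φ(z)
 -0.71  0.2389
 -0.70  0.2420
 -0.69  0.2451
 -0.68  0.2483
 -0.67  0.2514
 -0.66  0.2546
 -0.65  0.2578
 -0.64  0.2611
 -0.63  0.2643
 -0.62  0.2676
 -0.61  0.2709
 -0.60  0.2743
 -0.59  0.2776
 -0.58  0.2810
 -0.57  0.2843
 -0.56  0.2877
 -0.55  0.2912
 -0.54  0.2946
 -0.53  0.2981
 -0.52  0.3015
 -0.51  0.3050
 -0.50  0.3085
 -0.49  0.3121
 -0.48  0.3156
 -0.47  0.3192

13.09

σ√T = 0.28 × 0.7071 = 0.1980
ln(S/K) + (r + σ²/2)T = ln(400/360) + (0.022 + 0.28²/2)·0.5 = 0.1054 + 0.0306 = 0.1360
d₁ = 0.1360 / 0.1980 = 0.6867 → 0.69
d₂ = d₁ − σ√T = 0.6867 − 0.1980 = 0.4887 → 0.49
e^(−rT) = e^(−0.022·0.5) = 0.9891
P = 360·0.9891·N(-0.49) − 400·N(-0.69) = 360·0.9891·0.3121 − 400·0.2451 = 111.1313 − 98.0400 = 13.0913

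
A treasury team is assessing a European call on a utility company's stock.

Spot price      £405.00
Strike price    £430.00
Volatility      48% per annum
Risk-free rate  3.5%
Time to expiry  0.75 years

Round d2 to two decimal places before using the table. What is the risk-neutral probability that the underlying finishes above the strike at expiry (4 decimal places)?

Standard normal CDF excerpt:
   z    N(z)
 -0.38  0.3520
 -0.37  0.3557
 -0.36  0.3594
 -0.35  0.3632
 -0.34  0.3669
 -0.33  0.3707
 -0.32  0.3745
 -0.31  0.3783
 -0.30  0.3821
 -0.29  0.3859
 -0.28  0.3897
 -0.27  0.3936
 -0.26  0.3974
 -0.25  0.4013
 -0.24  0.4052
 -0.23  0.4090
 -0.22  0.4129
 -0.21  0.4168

σ√T = 0.48·√0.75 = 0.4157
d₁ = [ln(405/430) + (0.035 + 0.48²/2)·0.75] / 0.4157 = [-0.0599 + 0.1127] / 0.4157 = 0.1269 ⇒ 0.13
d₂ = d₁ − σ√T = 0.1269 − 0.4157 = -0.2888 ⇒ -0.29
Risk-neutral Pr[S_T > K] = N(d₂) = N(-0.29) = 0.3859

0.3859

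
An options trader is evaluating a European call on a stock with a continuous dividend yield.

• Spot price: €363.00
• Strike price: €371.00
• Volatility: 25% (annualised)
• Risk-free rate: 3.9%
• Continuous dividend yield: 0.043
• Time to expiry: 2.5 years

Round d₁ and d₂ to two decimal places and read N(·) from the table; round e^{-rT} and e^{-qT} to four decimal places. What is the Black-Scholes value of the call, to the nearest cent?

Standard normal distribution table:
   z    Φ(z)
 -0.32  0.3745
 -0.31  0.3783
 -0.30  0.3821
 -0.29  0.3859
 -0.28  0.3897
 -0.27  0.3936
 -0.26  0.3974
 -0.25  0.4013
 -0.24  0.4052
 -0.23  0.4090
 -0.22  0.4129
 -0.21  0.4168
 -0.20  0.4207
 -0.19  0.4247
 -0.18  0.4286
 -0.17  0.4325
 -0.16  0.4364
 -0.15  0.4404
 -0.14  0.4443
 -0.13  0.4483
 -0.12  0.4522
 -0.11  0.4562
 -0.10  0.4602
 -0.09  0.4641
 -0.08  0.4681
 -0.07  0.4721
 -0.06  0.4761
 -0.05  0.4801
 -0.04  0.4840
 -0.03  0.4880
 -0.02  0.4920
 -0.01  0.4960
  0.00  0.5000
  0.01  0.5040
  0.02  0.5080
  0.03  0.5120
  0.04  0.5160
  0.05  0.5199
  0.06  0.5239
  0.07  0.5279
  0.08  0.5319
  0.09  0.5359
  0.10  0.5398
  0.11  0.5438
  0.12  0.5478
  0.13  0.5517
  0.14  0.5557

T = 2.5;  σ√T = 0.3953
d₁ = [ln(363/371) + (0.039 − 0.043 + ½·0.25²)·2.5] / (σ√T) = (-0.0218 + 0.0681) / 0.3953 = 0.1172 → 0.12
d₂ = 0.1172 − 0.3953 = -0.2781 → -0.28
exp(−qT) = exp(−0.043·2.5) = 0.8981;  exp(−rT) = exp(−0.039·2.5) = 0.9071
C = 363·0.8981·N(0.12) − 371·0.9071·N(-0.28) = 363·0.8981·0.5478 − 371·0.9071·0.3897 = 178.5884 − 131.1473 = 47.4411

€47.44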